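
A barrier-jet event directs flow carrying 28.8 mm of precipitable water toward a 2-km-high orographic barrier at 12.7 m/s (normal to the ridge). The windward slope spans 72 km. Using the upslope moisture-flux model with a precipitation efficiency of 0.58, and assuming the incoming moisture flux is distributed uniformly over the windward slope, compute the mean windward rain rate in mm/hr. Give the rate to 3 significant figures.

Incoming column moisture flux per unit ridge length: F = V × PW = 12.7 × 28.8 = 365.76 mm·m/s.
Spread over the 72 km slope with efficiency ε = 0.58: R = ε·F/W = 0.58 × 365.76 / 72000 m = 2.946e-03 mm/s.
R = 2.946e-03 × 3600 = 10.6 mm/hr.

R ≈ 10.6 mm/hr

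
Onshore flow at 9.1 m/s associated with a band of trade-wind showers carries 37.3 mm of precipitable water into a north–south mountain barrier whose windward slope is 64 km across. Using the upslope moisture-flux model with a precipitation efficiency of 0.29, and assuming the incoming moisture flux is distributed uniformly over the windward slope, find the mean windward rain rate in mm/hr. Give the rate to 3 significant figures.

R ≈ 5.54 mm/hr

Incoming column moisture flux per unit ridge length: F = V × PW = 9.1 × 37.3 = 339.43 mm·m/s.
Spread over the 64 km slope with efficiency ε = 0.29: R = ε·F/W = 0.29 × 339.43 / 64000 m = 1.538e-03 mm/s.
R = 1.538e-03 × 3600 = 5.54 mm/hr.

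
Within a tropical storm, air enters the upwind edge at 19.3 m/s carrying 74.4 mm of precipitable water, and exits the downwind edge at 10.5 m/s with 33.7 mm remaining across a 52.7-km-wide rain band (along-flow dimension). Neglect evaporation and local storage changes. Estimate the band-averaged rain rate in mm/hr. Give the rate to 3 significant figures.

R ≈ 73.9 mm/hr

Column moisture flux per unit crosswind length is F = V × PW.
Inflow: F_in = 19.3 × 74.4 = 1435.92 mm·m/s
Outflow: F_out = 10.5 × 33.7 = 353.85 mm·m/s
Steady-state rate R = (F_in − F_out)/L = (1435.92 − 353.85) / 52700 m = 2.053e-02 mm/s.
R = 2.053e-02 × 3600 = 73.9 mm/hr.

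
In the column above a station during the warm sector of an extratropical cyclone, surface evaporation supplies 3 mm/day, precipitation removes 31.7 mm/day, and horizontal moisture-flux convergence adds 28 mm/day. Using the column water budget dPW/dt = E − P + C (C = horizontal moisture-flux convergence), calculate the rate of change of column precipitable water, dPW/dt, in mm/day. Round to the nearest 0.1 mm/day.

dPW/dt = E − P + C = 3 − 31.7 + (28) = -0.7 mm/day.

dPW/dt ≈ -0.7 mm/day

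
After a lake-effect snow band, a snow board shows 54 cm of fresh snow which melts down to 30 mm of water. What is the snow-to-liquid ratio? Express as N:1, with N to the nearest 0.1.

Ratio = snow depth / SWE = 540 mm / 30 mm = 18.0, i.e. 18.0:1.

ratio ≈ 18.0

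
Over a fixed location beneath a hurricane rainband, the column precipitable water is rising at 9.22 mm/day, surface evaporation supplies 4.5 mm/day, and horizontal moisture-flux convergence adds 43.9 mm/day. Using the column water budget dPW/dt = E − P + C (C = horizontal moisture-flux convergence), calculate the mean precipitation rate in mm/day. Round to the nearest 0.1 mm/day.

P ≈ 39.2 mm/day

dPW/dt = +9.22 mm/day.
P = E + C − dPW/dt = 4.5 + (43.9) − (+9.22) = 39.2 mm/day.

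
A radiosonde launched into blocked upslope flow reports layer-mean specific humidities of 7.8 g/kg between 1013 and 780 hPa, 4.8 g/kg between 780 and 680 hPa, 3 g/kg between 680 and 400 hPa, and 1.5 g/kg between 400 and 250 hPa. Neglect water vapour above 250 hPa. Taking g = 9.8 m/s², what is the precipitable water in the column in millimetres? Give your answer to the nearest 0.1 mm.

PW ≈ 34.3 mm

Precipitable water is the column-integrated vapour mass per unit area: PW = (1/g) Σ q̄ Δp, with q in kg/kg and Δp in Pa (1 kg/m² of water = 1 mm).
Layer 1013–780 hPa: Δp = 233 hPa = 23300 Pa, q̄ = 0.0078 kg/kg → 0.0078 × 23300 / 9.8 = 18.54 mm
Layer 780–680 hPa: Δp = 100 hPa = 10000 Pa, q̄ = 0.0048 kg/kg → 0.0048 × 10000 / 9.8 = 4.90 mm
Layer 680–400 hPa: Δp = 280 hPa = 28000 Pa, q̄ = 0.003 kg/kg → 0.003 × 28000 / 9.8 = 8.57 mm
Layer 400–250 hPa: Δp = 150 hPa = 15000 Pa, q̄ = 0.0015 kg/kg → 0.0015 × 15000 / 9.8 = 2.30 mm
PW = 18.54 + 4.90 + 8.57 + 2.30 = 34.31 ≈ 34.3 mm.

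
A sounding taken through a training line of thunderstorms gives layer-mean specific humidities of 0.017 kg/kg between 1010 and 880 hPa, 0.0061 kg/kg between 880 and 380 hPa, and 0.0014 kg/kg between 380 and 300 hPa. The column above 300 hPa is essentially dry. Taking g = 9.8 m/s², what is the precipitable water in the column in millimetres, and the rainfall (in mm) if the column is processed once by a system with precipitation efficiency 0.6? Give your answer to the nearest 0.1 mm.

PW ≈ 54.8 mm; rainfall ≈ 32.9 mm

Precipitable water is the column-integrated vapour mass per unit area: PW = (1/g) Σ q̄ Δp, with q in kg/kg and Δp in Pa (1 kg/m² of water = 1 mm).
Layer 1010–880 hPa: Δp = 130 hPa = 13000 Pa, q̄ = 0.017 kg/kg → 0.017 × 13000 / 9.8 = 22.55 mm
Layer 880–380 hPa: Δp = 500 hPa = 50000 Pa, q̄ = 0.0061 kg/kg → 0.0061 × 50000 / 9.8 = 31.12 mm
Layer 380–300 hPa: Δp = 80 hPa = 8000 Pa, q̄ = 0.0014 kg/kg → 0.0014 × 8000 / 9.8 = 1.14 mm
PW = 22.55 + 31.12 + 1.14 = 54.81 ≈ 54.8 mm.
Rainfall = ε × PW = 0.6 × 54.8 = 32.9 mm.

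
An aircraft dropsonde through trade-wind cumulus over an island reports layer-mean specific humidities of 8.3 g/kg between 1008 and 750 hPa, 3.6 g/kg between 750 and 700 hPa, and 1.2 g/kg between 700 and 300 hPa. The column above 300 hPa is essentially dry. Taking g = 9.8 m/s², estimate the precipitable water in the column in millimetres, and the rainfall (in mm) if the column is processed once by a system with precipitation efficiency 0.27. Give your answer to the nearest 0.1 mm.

PW ≈ 28.6 mm; rainfall ≈ 7.7 mm

Precipitable water is the column-integrated vapour mass per unit area: PW = (1/g) Σ q̄ Δp, with q in kg/kg and Δp in Pa (1 kg/m² of water = 1 mm).
Layer 1008–750 hPa: Δp = 258 hPa = 25800 Pa, q̄ = 0.0083 kg/kg → 0.0083 × 25800 / 9.8 = 21.85 mm
Layer 750–700 hPa: Δp = 50 hPa = 5000 Pa, q̄ = 0.0036 kg/kg → 0.0036 × 5000 / 9.8 = 1.84 mm
Layer 700–300 hPa: Δp = 400 hPa = 40000 Pa, q̄ = 0.0012 kg/kg → 0.0012 × 40000 / 9.8 = 4.90 mm
PW = 21.85 + 1.84 + 4.90 = 28.59 ≈ 28.6 mm.
Rainfall = ε × PW = 0.27 × 28.6 = 7.7 mm.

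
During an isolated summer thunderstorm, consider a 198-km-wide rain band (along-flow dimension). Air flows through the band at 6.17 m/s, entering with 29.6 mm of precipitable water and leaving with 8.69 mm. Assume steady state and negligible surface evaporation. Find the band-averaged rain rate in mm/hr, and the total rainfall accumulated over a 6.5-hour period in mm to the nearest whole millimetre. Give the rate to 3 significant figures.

Column moisture flux per unit crosswind length is F = V × PW.
Inflow: F_in = 6.17 × 29.6 = 182.632 mm·m/s
Outflow: F_out = 6.17 × 8.69 = 53.6173 mm·m/s
Steady-state rate R = (F_in − F_out)/L = (182.632 − 53.6173) / 198000 m = 6.516e-04 mm/s.
R = 6.516e-04 × 3600 = 2.35 mm/hr.
Over 6.5 h: total = 2.35 × 6.5 = 15.275 ≈ 15 mm.

R ≈ 2.35 mm/hr; total ≈ 15 mm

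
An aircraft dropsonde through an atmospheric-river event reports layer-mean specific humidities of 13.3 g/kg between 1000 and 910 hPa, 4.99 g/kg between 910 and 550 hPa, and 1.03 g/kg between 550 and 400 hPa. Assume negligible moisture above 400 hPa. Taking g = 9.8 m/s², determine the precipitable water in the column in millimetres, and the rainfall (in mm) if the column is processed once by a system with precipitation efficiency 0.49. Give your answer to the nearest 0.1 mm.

Precipitable water is the column-integrated vapour mass per unit area: PW = (1/g) Σ q̄ Δp, with q in kg/kg and Δp in Pa (1 kg/m² of water = 1 mm).
Layer 1000–910 hPa: Δp = 90 hPa = 9000 Pa, q̄ = 0.0133 kg/kg → 0.0133 × 9000 / 9.8 = 12.21 mm
Layer 910–550 hPa: Δp = 360 hPa = 36000 Pa, q̄ = 0.00499 kg/kg → 0.00499 × 36000 / 9.8 = 18.33 mm
Layer 550–400 hPa: Δp = 150 hPa = 15000 Pa, q̄ = 0.00103 kg/kg → 0.00103 × 15000 / 9.8 = 1.58 mm
PW = 12.21 + 18.33 + 1.58 = 32.12 ≈ 32.1 mm.
Rainfall = ε × PW = 0.49 × 32.1 = 15.7 mm.

PW ≈ 32.1 mm; rainfall ≈ 15.7 mm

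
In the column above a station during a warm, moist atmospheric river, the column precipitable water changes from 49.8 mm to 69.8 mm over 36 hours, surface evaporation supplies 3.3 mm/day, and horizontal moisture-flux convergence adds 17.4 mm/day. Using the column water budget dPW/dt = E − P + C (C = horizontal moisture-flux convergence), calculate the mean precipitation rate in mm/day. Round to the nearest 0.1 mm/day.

dPW/dt = (69.8 − 49.8) mm / (36/24 day) = +13.333 mm/day.
P = E + C − dPW/dt = 3.3 + (17.4) − (+13.333) = 7.4 mm/day.

P ≈ 7.4 mm/day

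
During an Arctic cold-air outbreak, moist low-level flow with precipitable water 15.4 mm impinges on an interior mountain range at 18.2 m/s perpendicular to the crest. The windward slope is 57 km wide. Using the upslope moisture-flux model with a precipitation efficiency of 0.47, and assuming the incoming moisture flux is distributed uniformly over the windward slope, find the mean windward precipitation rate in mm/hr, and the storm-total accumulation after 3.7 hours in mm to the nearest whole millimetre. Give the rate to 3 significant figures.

Incoming column moisture flux per unit ridge length: F = V × PW = 18.2 × 15.4 = 280.28 mm·m/s.
Spread over the 57 km slope with efficiency ε = 0.47: R = ε·F/W = 0.47 × 280.28 / 57000 m = 2.311e-03 mm/s.
R = 2.311e-03 × 3600 = 8.32 mm/hr.
Over 3.7 h: total = 8.32 × 3.7 = 30.784 ≈ 31 mm.

R ≈ 8.32 mm/hr; total ≈ 31 mm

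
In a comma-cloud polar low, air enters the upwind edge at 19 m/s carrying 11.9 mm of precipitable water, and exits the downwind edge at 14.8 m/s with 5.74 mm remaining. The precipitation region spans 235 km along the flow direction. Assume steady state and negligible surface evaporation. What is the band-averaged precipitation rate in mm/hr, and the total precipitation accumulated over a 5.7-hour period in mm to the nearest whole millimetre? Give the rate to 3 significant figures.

Column moisture flux per unit crosswind length is F = V × PW.
Inflow: F_in = 19 × 11.9 = 226.1 mm·m/s
Outflow: F_out = 14.8 × 5.74 = 84.952 mm·m/s
Steady-state rate R = (F_in − F_out)/L = (226.1 − 84.952) / 235000 m = 6.006e-04 mm/s.
R = 6.006e-04 × 3600 = 2.16 mm/hr.
Over 5.7 h: total = 2.16 × 5.7 = 12.312 ≈ 12 mm.

R ≈ 2.16 mm/hr; total ≈ 12 mm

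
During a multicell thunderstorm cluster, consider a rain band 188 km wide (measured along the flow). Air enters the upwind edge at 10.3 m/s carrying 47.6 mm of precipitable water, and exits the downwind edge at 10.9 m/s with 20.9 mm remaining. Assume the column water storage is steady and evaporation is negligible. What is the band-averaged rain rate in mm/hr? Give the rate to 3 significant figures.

R ≈ 5.03 mm/hr

Column moisture flux per unit crosswind length is F = V × PW.
Inflow: F_in = 10.3 × 47.6 = 490.28 mm·m/s
Outflow: F_out = 10.9 × 20.9 = 227.81 mm·m/s
Steady-state rate R = (F_in − F_out)/L = (490.28 − 227.81) / 188000 m = 1.396e-03 mm/s.
R = 1.396e-03 × 3600 = 5.03 mm/hr.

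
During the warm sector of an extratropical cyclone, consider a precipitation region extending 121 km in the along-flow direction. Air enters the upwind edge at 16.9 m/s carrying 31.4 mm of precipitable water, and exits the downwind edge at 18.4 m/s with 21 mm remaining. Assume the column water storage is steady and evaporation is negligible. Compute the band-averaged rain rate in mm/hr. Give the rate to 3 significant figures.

R ≈ 4.29 mm/hr

Column moisture flux per unit crosswind length is F = V × PW.
Inflow: F_in = 16.9 × 31.4 = 530.66 mm·m/s
Outflow: F_out = 18.4 × 21 = 386.4 mm·m/s
Steady-state rate R = (F_in − F_out)/L = (530.66 − 386.4) / 121000 m = 1.192e-03 mm/s.
R = 1.192e-03 × 3600 = 4.29 mm/hr.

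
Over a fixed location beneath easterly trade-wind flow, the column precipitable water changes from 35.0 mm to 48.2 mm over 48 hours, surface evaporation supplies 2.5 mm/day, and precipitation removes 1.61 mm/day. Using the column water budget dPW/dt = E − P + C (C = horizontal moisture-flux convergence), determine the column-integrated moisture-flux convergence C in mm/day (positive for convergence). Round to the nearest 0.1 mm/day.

C ≈ 5.7 mm/day

dPW/dt = (48.2 − 35.0) mm / (48/24 day) = +6.600 mm/day.
C = dPW/dt − E + P = (+6.600) − 2.5 + 1.61 = 5.7 mm/day.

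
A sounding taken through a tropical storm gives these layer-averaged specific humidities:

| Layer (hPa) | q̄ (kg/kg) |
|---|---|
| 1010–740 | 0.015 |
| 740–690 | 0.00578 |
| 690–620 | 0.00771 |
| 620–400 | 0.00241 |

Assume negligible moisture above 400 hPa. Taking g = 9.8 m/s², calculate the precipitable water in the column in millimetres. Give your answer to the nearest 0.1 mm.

Precipitable water is the column-integrated vapour mass per unit area: PW = (1/g) Σ q̄ Δp, with q in kg/kg and Δp in Pa (1 kg/m² of water = 1 mm).
Layer 1010–740 hPa: Δp = 270 hPa = 27000 Pa, q̄ = 0.015 kg/kg → 0.015 × 27000 / 9.8 = 41.33 mm
Layer 740–690 hPa: Δp = 50 hPa = 5000 Pa, q̄ = 0.00578 kg/kg → 0.00578 × 5000 / 9.8 = 2.95 mm
Layer 690–620 hPa: Δp = 70 hPa = 7000 Pa, q̄ = 0.00771 kg/kg → 0.00771 × 7000 / 9.8 = 5.51 mm
Layer 620–400 hPa: Δp = 220 hPa = 22000 Pa, q̄ = 0.00241 kg/kg → 0.00241 × 22000 / 9.8 = 5.41 mm
PW = 41.33 + 2.95 + 5.51 + 5.41 = 55.20 ≈ 55.2 mm.

PW ≈ 55.2 mm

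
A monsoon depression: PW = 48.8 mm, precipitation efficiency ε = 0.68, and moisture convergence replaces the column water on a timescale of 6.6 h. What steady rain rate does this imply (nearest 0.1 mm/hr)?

Each overturning extracts ε × PW = 0.68 × 48.8 = 33.184 mm.
Rate = ε·PW / τ = 33.184 / 6.6 h = 5.0 mm/hr.

R ≈ 5.0 mm/hr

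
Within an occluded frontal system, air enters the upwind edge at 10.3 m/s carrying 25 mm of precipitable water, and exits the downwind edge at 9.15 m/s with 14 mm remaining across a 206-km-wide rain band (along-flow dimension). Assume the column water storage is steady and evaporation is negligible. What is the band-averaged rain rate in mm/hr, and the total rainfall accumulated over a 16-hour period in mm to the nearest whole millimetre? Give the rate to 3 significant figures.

R ≈ 2.26 mm/hr; total ≈ 36 mm

Column moisture flux per unit crosswind length is F = V × PW.
Inflow: F_in = 10.3 × 25 = 257.5 mm·m/s
Outflow: F_out = 9.15 × 14 = 128.1 mm·m/s
Steady-state rate R = (F_in − F_out)/L = (257.5 − 128.1) / 206000 m = 6.282e-04 mm/s.
R = 6.282e-04 × 3600 = 2.26 mm/hr.
Over 16 h: total = 2.26 × 16 = 36.16 ≈ 36 mm.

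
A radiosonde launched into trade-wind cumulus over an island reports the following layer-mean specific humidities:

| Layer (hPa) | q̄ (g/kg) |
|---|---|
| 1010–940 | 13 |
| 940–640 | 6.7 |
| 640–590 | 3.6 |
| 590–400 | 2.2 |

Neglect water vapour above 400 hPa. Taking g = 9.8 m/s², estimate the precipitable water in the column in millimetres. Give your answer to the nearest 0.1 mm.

PW ≈ 35.9 mm

Precipitable water is the column-integrated vapour mass per unit area: PW = (1/g) Σ q̄ Δp, with q in kg/kg and Δp in Pa (1 kg/m² of water = 1 mm).
Layer 1010–940 hPa: Δp = 70 hPa = 7000 Pa, q̄ = 0.013 kg/kg → 0.013 × 7000 / 9.8 = 9.29 mm
Layer 940–640 hPa: Δp = 300 hPa = 30000 Pa, q̄ = 0.0067 kg/kg → 0.0067 × 30000 / 9.8 = 20.51 mm
Layer 640–590 hPa: Δp = 50 hPa = 5000 Pa, q̄ = 0.0036 kg/kg → 0.0036 × 5000 / 9.8 = 1.84 mm
Layer 590–400 hPa: Δp = 190 hPa = 19000 Pa, q̄ = 0.0022 kg/kg → 0.0022 × 19000 / 9.8 = 4.27 mm
PW = 9.29 + 20.51 + 1.84 + 4.27 = 35.91 ≈ 35.9 mm.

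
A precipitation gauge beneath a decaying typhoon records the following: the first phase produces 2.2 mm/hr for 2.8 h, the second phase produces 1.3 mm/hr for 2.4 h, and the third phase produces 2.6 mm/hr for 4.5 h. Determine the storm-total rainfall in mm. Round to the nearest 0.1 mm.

Total = Σ Rᵢ Δtᵢ = 2.2 × 2.8 + 1.3 × 2.4 + 2.6 × 4.5
      = 6.16 + 3.12 + 11.7 = 21.0 mm.

total ≈ 21.0 mm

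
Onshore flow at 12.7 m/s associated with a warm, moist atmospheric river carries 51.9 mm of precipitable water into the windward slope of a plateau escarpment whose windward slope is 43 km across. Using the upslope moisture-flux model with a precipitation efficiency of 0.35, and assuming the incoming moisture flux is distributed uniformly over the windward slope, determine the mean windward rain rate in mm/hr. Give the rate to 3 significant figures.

Incoming column moisture flux per unit ridge length: F = V × PW = 12.7 × 51.9 = 659.13 mm·m/s.
Spread over the 43 km slope with efficiency ε = 0.35: R = ε·F/W = 0.35 × 659.13 / 43000 m = 5.365e-03 mm/s.
R = 5.365e-03 × 3600 = 19.3 mm/hr.

R ≈ 19.3 mm/hr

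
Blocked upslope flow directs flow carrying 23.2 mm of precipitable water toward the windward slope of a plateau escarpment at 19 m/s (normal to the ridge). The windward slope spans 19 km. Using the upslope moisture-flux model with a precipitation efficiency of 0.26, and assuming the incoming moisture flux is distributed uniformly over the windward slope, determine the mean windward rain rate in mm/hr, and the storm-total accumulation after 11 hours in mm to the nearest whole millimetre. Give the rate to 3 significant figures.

Incoming column moisture flux per unit ridge length: F = V × PW = 19 × 23.2 = 440.8 mm·m/s.
Spread over the 19 km slope with efficiency ε = 0.26: R = ε·F/W = 0.26 × 440.8 / 19000 m = 6.032e-03 mm/s.
R = 6.032e-03 × 3600 = 21.7 mm/hr.
Over 11 h: total = 21.7 × 11 = 238.7 ≈ 239 mm.

R ≈ 21.7 mm/hr; total ≈ 239 mm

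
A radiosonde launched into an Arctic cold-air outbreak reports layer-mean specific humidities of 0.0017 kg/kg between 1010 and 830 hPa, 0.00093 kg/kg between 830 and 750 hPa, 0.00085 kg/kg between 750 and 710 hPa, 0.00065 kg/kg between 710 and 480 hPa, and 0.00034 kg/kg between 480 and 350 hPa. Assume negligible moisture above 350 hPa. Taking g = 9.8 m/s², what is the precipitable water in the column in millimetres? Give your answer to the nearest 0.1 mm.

Precipitable water is the column-integrated vapour mass per unit area: PW = (1/g) Σ q̄ Δp, with q in kg/kg and Δp in Pa (1 kg/m² of water = 1 mm).
Layer 1010–830 hPa: Δp = 180 hPa = 18000 Pa, q̄ = 0.0017 kg/kg → 0.0017 × 18000 / 9.8 = 3.12 mm
Layer 830–750 hPa: Δp = 80 hPa = 8000 Pa, q̄ = 0.00093 kg/kg → 0.00093 × 8000 / 9.8 = 0.76 mm
Layer 750–710 hPa: Δp = 40 hPa = 4000 Pa, q̄ = 0.00085 kg/kg → 0.00085 × 4000 / 9.8 = 0.35 mm
Layer 710–480 hPa: Δp = 230 hPa = 23000 Pa, q̄ = 0.00065 kg/kg → 0.00065 × 23000 / 9.8 = 1.53 mm
Layer 480–350 hPa: Δp = 130 hPa = 13000 Pa, q̄ = 0.00034 kg/kg → 0.00034 × 13000 / 9.8 = 0.45 mm
PW = 3.12 + 0.76 + 0.35 + 1.53 + 0.45 = 6.21 ≈ 6.2 mm.

PW ≈ 6.2 mm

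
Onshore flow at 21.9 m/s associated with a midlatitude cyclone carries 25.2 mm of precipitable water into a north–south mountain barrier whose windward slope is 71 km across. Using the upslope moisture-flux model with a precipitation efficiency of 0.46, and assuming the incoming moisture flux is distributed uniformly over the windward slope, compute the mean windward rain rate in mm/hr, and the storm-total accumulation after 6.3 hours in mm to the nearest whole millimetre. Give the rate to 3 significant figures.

Incoming column moisture flux per unit ridge length: F = V × PW = 21.9 × 25.2 = 551.88 mm·m/s.
Spread over the 71 km slope with efficiency ε = 0.46: R = ε·F/W = 0.46 × 551.88 / 71000 m = 3.576e-03 mm/s.
R = 3.576e-03 × 3600 = 12.9 mm/hr.
Over 6.3 h: total = 12.9 × 6.3 = 81.27 ≈ 81 mm.

R ≈ 12.9 mm/hr; total ≈ 81 mm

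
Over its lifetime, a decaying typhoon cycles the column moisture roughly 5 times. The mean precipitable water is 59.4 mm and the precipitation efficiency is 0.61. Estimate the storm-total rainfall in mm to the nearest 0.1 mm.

rainfall ≈ 181.2 mm

Each cycle deposits ε × PW = 0.61 × 59.4 = 36.234 mm.
Over 5 cycles: 5 × 36.234 = 181.2 mm.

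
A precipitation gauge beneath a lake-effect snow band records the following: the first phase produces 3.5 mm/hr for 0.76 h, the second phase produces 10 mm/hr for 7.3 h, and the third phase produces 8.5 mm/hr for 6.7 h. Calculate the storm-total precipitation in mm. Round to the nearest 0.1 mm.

Total = Σ Rᵢ Δtᵢ = 3.5 × 0.76 + 10 × 7.3 + 8.5 × 6.7
      = 2.66 + 73 + 56.95 = 132.6 mm.

total ≈ 132.6 mm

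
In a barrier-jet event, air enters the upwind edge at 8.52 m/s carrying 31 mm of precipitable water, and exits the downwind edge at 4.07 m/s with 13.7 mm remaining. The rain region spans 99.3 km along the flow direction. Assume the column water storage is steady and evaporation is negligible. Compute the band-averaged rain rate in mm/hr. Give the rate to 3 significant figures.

Column moisture flux per unit crosswind length is F = V × PW.
Inflow: F_in = 8.52 × 31 = 264.12 mm·m/s
Outflow: F_out = 4.07 × 13.7 = 55.759 mm·m/s
Steady-state rate R = (F_in − F_out)/L = (264.12 − 55.759) / 99300 m = 2.098e-03 mm/s.
R = 2.098e-03 × 3600 = 7.55 mm/hr.

R ≈ 7.55 mm/hr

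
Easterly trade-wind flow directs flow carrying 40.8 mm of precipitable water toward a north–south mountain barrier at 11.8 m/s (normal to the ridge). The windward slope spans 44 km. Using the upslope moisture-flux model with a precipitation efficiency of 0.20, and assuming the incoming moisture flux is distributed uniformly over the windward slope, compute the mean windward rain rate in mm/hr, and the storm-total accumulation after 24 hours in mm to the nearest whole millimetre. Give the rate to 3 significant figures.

Incoming column moisture flux per unit ridge length: F = V × PW = 11.8 × 40.8 = 481.44 mm·m/s.
Spread over the 44 km slope with efficiency ε = 0.20: R = ε·F/W = 0.20 × 481.44 / 44000 m = 2.188e-03 mm/s.
R = 2.188e-03 × 3600 = 7.88 mm/hr.
Over 24 h: total = 7.88 × 24 = 189.12 ≈ 189 mm.

R ≈ 7.88 mm/hr; total ≈ 189 mm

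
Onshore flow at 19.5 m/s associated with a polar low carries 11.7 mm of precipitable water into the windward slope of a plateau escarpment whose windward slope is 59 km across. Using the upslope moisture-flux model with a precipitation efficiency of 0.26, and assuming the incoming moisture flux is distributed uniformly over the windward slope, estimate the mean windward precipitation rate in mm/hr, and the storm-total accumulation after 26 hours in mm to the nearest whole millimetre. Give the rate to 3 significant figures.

R ≈ 3.62 mm/hr; total ≈ 94 mm

Incoming column moisture flux per unit ridge length: F = V × PW = 19.5 × 11.7 = 228.15 mm·m/s.
Spread over the 59 km slope with efficiency ε = 0.26: R = ε·F/W = 0.26 × 228.15 / 59000 m = 1.005e-03 mm/s.
R = 1.005e-03 × 3600 = 3.62 mm/hr.
Over 26 h: total = 3.62 × 26 = 94.12 ≈ 94 mm.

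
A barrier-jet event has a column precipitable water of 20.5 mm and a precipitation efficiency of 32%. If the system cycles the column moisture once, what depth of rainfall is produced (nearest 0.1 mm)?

rainfall ≈ 6.6 mm

Rainfall = ε × PW = 0.32 × 20.5 = 6.6 mm.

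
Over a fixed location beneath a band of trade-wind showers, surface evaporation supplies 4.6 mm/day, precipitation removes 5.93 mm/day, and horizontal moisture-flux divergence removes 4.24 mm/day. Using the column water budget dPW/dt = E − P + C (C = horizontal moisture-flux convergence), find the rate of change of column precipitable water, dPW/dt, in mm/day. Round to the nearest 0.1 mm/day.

dPW/dt = E − P + C = 4.6 − 5.93 + (-4.24) = -5.6 mm/day.

dPW/dt ≈ -5.6 mm/day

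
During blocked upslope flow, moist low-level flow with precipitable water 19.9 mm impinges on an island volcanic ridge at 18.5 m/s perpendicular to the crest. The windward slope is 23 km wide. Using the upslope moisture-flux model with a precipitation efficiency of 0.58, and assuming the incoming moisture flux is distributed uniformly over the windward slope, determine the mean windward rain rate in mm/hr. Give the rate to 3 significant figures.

R ≈ 33.4 mm/hr

Incoming column moisture flux per unit ridge length: F = V × PW = 18.5 × 19.9 = 368.15 mm·m/s.
Spread over the 23 km slope with efficiency ε = 0.58: R = ε·F/W = 0.58 × 368.15 / 23000 m = 9.284e-03 mm/s.
R = 9.284e-03 × 3600 = 33.4 mm/hr.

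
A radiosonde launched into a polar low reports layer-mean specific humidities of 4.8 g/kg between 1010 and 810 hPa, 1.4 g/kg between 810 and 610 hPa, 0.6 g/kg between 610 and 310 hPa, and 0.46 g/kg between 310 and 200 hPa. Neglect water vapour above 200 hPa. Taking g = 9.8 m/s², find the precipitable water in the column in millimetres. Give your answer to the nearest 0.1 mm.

Precipitable water is the column-integrated vapour mass per unit area: PW = (1/g) Σ q̄ Δp, with q in kg/kg and Δp in Pa (1 kg/m² of water = 1 mm).
Layer 1010–810 hPa: Δp = 200 hPa = 20000 Pa, q̄ = 0.0048 kg/kg → 0.0048 × 20000 / 9.8 = 9.80 mm
Layer 810–610 hPa: Δp = 200 hPa = 20000 Pa, q̄ = 0.0014 kg/kg → 0.0014 × 20000 / 9.8 = 2.86 mm
Layer 610–310 hPa: Δp = 300 hPa = 30000 Pa, q̄ = 0.0006 kg/kg → 0.0006 × 30000 / 9.8 = 1.84 mm
Layer 310–200 hPa: Δp = 110 hPa = 11000 Pa, q̄ = 0.00046 kg/kg → 0.00046 × 11000 / 9.8 = 0.52 mm
PW = 9.80 + 2.86 + 1.84 + 0.52 = 15.02 ≈ 15.0 mm.

PW ≈ 15.0 mm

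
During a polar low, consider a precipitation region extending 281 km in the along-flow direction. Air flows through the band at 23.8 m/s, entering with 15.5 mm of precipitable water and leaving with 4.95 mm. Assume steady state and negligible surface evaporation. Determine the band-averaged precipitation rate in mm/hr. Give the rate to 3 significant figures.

Column moisture flux per unit crosswind length is F = V × PW.
Inflow: F_in = 23.8 × 15.5 = 368.9 mm·m/s
Outflow: F_out = 23.8 × 4.95 = 117.81 mm·m/s
Steady-state rate R = (F_in − F_out)/L = (368.9 − 117.81) / 281000 m = 8.936e-04 mm/s.
R = 8.936e-04 × 3600 = 3.22 mm/hr.

R ≈ 3.22 mm/hr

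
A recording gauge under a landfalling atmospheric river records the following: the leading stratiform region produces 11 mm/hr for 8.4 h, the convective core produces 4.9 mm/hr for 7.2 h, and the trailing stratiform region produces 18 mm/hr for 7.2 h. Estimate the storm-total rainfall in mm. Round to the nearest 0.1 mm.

Total = Σ Rᵢ Δtᵢ = 11 × 8.4 + 4.9 × 7.2 + 18 × 7.2
      = 92.4 + 35.28 + 129.6 = 257.3 mm.

total ≈ 257.3 mm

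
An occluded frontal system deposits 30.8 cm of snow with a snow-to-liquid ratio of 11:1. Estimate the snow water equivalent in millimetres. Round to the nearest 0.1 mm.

SWE ≈ 28.0 mm

SWE = snow depth / ratio = 30.8 cm / 11 = 2.800 cm = 28.0 mm.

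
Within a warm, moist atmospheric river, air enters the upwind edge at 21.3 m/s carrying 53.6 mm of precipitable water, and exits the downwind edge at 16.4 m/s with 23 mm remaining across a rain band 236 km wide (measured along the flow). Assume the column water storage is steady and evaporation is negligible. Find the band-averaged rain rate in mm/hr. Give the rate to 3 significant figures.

R ≈ 11.7 mm/hr

Column moisture flux per unit crosswind length is F = V × PW.
Inflow: F_in = 21.3 × 53.6 = 1141.68 mm·m/s
Outflow: F_out = 16.4 × 23 = 377.2 mm·m/s
Steady-state rate R = (F_in − F_out)/L = (1141.68 − 377.2) / 236000 m = 3.239e-03 mm/s.
R = 3.239e-03 × 3600 = 11.7 mm/hr.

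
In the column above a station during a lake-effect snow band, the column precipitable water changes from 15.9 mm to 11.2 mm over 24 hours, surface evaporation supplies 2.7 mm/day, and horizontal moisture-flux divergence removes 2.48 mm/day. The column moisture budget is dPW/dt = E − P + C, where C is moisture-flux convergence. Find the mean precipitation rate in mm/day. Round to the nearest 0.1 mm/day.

P ≈ 4.9 mm/day

dPW/dt = (11.2 − 15.9) mm / (24/24 day) = -4.700 mm/day.
P = E + C − dPW/dt = 2.7 + (-2.48) − (-4.700) = 4.9 mm/day.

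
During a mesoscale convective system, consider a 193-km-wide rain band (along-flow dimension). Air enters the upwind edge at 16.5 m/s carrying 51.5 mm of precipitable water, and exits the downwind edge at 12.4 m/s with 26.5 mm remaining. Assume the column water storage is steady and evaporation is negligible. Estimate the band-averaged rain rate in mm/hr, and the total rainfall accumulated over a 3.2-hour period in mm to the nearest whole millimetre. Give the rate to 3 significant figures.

Column moisture flux per unit crosswind length is F = V × PW.
Inflow: F_in = 16.5 × 51.5 = 849.75 mm·m/s
Outflow: F_out = 12.4 × 26.5 = 328.6 mm·m/s
Steady-state rate R = (F_in − F_out)/L = (849.75 − 328.6) / 193000 m = 2.700e-03 mm/s.
R = 2.700e-03 × 3600 = 9.72 mm/hr.
Over 3.2 h: total = 9.72 × 3.2 = 31.104 ≈ 31 mm.

R ≈ 9.72 mm/hr; total ≈ 31 mm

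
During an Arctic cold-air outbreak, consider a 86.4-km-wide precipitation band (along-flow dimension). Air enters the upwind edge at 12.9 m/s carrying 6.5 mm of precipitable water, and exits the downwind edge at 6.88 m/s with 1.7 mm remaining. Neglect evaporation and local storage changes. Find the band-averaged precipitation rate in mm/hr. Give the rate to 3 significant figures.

R ≈ 3.01 mm/hr

Column moisture flux per unit crosswind length is F = V × PW.
Inflow: F_in = 12.9 × 6.5 = 83.85 mm·m/s
Outflow: F_out = 6.88 × 1.7 = 11.696 mm·m/s
Steady-state rate R = (F_in − F_out)/L = (83.85 − 11.696) / 86400 m = 8.351e-04 mm/s.
R = 8.351e-04 × 3600 = 3.01 mm/hr.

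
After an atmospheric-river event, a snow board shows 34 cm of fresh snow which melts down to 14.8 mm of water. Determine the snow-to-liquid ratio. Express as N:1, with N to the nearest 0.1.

Ratio = snow depth / SWE = 340 mm / 14.8 mm = 23.0, i.e. 23.0:1.

ratio ≈ 23.0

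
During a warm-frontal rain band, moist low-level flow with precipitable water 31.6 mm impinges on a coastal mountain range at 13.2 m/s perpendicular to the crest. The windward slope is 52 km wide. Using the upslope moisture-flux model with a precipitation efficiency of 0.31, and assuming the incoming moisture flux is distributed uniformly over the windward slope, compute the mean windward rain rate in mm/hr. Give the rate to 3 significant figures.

R ≈ 8.95 mm/hr

Incoming column moisture flux per unit ridge length: F = V × PW = 13.2 × 31.6 = 417.12 mm·m/s.
Spread over the 52 km slope with efficiency ε = 0.31: R = ε·F/W = 0.31 × 417.12 / 52000 m = 2.487e-03 mm/s.
R = 2.487e-03 × 3600 = 8.95 mm/hr.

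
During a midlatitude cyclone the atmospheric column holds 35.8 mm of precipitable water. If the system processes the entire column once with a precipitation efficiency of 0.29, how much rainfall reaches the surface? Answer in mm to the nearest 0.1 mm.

rainfall ≈ 10.4 mm

Rainfall = ε × PW = 0.29 × 35.8 = 10.4 mm.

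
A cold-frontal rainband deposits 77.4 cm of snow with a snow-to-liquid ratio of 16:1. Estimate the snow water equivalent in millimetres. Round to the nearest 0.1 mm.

SWE = snow depth / ratio = 77.4 cm / 16 = 4.838 cm = 48.4 mm.

SWE ≈ 48.4 mm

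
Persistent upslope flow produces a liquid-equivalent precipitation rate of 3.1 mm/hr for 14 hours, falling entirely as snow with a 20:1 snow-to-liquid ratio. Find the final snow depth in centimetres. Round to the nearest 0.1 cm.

snow depth ≈ 86.8 cm

Liquid-equivalent depth = 3.1 × 14 = 43.4 mm.
Snow depth = 43.4 mm × 20 = 868 mm = 86.8 cm.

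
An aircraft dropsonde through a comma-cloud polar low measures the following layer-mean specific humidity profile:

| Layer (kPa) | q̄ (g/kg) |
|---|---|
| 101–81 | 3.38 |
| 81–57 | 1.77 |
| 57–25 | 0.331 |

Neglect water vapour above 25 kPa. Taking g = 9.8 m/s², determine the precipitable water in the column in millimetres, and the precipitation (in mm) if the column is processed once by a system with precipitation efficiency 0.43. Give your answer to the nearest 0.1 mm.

Precipitable water is the column-integrated vapour mass per unit area: PW = (1/g) Σ q̄ Δp, with q in kg/kg and Δp in Pa (1 kg/m² of water = 1 mm).
Layer 101–81 kPa: Δp = 200 hPa = 20000 Pa, q̄ = 0.00338 kg/kg → 0.00338 × 20000 / 9.8 = 6.90 mm
Layer 81–57 kPa: Δp = 240 hPa = 24000 Pa, q̄ = 0.00177 kg/kg → 0.00177 × 24000 / 9.8 = 4.33 mm
Layer 57–25 kPa: Δp = 320 hPa = 32000 Pa, q̄ = 0.000331 kg/kg → 0.000331 × 32000 / 9.8 = 1.08 mm
PW = 6.90 + 4.33 + 1.08 = 12.31 ≈ 12.3 mm.
Precipitation = ε × PW = 0.43 × 12.3 = 5.3 mm.

PW ≈ 12.3 mm; precipitation ≈ 5.3 mm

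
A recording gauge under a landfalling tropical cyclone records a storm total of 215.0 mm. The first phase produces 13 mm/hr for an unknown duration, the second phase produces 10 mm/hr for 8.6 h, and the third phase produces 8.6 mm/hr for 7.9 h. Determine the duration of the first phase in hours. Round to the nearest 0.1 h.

duration ≈ 4.7 h

Known phases: 10 × 8.6 + 8.6 × 7.9 = 86 + 67.94 = 153.94 mm.
Remaining depth = 215.0 − 153.94 = 61.06 mm.
Duration = 61.06 / 13 = 4.7 h.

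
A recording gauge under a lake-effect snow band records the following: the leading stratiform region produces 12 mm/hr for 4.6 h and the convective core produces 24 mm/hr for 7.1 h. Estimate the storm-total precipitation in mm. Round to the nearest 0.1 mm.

Total = Σ Rᵢ Δtᵢ = 12 × 4.6 + 24 × 7.1
      = 55.2 + 170.4 = 225.6 mm.

total ≈ 225.6 mm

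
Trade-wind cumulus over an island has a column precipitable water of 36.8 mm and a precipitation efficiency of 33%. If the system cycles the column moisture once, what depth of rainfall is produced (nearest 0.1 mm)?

Rainfall = ε × PW = 0.33 × 36.8 = 12.1 mm.

rainfall ≈ 12.1 mm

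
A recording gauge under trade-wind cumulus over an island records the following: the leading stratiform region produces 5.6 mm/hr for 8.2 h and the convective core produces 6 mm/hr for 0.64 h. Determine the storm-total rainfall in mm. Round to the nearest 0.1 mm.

total ≈ 49.8 mm

Total = Σ Rᵢ Δtᵢ = 5.6 × 8.2 + 6 × 0.64
      = 45.92 + 3.84 = 49.8 mm.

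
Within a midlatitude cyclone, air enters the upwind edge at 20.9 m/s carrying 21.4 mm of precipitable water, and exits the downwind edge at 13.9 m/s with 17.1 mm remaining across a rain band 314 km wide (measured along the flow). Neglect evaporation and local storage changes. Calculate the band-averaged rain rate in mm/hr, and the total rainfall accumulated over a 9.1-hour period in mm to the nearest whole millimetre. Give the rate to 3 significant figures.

R ≈ 2.40 mm/hr; total ≈ 22 mm

Column moisture flux per unit crosswind length is F = V × PW.
Inflow: F_in = 20.9 × 21.4 = 447.26 mm·m/s
Outflow: F_out = 13.9 × 17.1 = 237.69 mm·m/s
Steady-state rate R = (F_in − F_out)/L = (447.26 − 237.69) / 314000 m = 6.674e-04 mm/s.
R = 6.674e-04 × 3600 = 2.40 mm/hr.
Over 9.1 h: total = 2.40 × 9.1 = 21.84 ≈ 22 mm.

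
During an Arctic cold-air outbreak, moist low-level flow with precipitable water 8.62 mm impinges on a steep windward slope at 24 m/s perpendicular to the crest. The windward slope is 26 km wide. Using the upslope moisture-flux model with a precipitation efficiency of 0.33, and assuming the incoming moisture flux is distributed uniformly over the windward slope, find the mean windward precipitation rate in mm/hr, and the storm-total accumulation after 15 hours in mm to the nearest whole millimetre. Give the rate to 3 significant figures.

R ≈ 9.45 mm/hr; total ≈ 142 mm

Incoming column moisture flux per unit ridge length: F = V × PW = 24 × 8.62 = 206.88 mm·m/s.
Spread over the 26 km slope with efficiency ε = 0.33: R = ε·F/W = 0.33 × 206.88 / 26000 m = 2.626e-03 mm/s.
R = 2.626e-03 × 3600 = 9.45 mm/hr.
Over 15 h: total = 9.45 × 15 = 141.75 ≈ 142 mm.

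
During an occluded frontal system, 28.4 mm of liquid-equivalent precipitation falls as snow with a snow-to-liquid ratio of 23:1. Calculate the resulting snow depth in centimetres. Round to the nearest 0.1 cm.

Snow depth = liquid × ratio = 28.4 mm × 23 = 653.2 mm = 65.3 cm.

snow depth ≈ 65.3 cm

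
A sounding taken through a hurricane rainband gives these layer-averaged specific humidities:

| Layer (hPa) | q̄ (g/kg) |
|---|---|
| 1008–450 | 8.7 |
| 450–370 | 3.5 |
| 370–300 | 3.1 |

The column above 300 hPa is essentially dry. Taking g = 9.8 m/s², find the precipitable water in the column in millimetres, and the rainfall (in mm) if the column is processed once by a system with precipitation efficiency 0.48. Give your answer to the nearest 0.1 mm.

Precipitable water is the column-integrated vapour mass per unit area: PW = (1/g) Σ q̄ Δp, with q in kg/kg and Δp in Pa (1 kg/m² of water = 1 mm).
Layer 1008–450 hPa: Δp = 558 hPa = 55800 Pa, q̄ = 0.0087 kg/kg → 0.0087 × 55800 / 9.8 = 49.54 mm
Layer 450–370 hPa: Δp = 80 hPa = 8000 Pa, q̄ = 0.0035 kg/kg → 0.0035 × 8000 / 9.8 = 2.86 mm
Layer 370–300 hPa: Δp = 70 hPa = 7000 Pa, q̄ = 0.0031 kg/kg → 0.0031 × 7000 / 9.8 = 2.21 mm
PW = 49.54 + 2.86 + 2.21 = 54.61 ≈ 54.6 mm.
Rainfall = ε × PW = 0.48 × 54.6 = 26.2 mm.

PW ≈ 54.6 mm; rainfall ≈ 26.2 mm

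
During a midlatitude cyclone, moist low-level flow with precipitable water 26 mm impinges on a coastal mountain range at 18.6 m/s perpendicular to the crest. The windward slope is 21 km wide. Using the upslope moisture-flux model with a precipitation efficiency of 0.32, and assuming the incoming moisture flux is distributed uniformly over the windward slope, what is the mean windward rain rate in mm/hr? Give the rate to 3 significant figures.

R ≈ 26.5 mm/hr

Incoming column moisture flux per unit ridge length: F = V × PW = 18.6 × 26 = 483.6 mm·m/s.
Spread over the 21 km slope with efficiency ε = 0.32: R = ε·F/W = 0.32 × 483.6 / 21000 m = 7.369e-03 mm/s.
R = 7.369e-03 × 3600 = 26.5 mm/hr.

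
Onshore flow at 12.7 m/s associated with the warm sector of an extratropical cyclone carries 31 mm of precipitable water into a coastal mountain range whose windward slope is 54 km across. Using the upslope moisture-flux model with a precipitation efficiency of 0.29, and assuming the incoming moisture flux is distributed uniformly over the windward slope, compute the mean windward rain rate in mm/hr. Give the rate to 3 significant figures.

R ≈ 7.61 mm/hr

Incoming column moisture flux per unit ridge length: F = V × PW = 12.7 × 31 = 393.7 mm·m/s.
Spread over the 54 km slope with efficiency ε = 0.29: R = ε·F/W = 0.29 × 393.7 / 54000 m = 2.114e-03 mm/s.
R = 2.114e-03 × 3600 = 7.61 mm/hr.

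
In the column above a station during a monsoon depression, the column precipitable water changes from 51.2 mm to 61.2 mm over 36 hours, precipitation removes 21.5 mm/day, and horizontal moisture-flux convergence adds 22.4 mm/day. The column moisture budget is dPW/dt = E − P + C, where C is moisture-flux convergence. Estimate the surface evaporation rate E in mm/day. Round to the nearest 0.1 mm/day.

E ≈ 5.8 mm/day

dPW/dt = (61.2 − 51.2) mm / (36/24 day) = +6.667 mm/day.
E = dPW/dt + P − C = (+6.667) + 21.5 − (22.4) = 5.8 mm/day.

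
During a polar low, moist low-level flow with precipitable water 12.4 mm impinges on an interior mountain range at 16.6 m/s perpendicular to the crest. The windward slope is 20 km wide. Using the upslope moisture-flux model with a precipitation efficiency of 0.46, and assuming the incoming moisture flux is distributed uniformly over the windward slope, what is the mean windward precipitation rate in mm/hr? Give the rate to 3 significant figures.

Incoming column moisture flux per unit ridge length: F = V × PW = 16.6 × 12.4 = 205.84 mm·m/s.
Spread over the 20 km slope with efficiency ε = 0.46: R = ε·F/W = 0.46 × 205.84 / 20000 m = 4.734e-03 mm/s.
R = 4.734e-03 × 3600 = 17.0 mm/hr.

R ≈ 17.0 mm/hr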